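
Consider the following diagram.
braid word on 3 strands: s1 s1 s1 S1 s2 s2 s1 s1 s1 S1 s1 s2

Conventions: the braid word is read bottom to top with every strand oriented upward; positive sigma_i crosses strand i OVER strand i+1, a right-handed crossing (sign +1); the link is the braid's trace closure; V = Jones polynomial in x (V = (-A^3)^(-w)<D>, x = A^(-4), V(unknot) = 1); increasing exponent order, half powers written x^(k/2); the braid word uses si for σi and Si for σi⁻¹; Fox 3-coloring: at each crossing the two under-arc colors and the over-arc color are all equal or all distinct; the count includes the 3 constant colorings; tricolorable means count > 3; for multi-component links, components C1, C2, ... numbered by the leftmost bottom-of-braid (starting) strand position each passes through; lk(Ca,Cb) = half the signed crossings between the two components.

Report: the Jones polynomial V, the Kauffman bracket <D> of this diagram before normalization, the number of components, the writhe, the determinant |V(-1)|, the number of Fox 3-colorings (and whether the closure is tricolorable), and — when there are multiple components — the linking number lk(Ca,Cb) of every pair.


V(x) = x^3 + x^5 - x^8
bracket: -A^-8 + A^4 + A^12, w = +8
1 component, writhe +8, over 12 crossings
det 3, colorings 9 of 3^12 — tricolorable
observation: |V(-1)| = 3: so tricolorable, since 3 divides 3


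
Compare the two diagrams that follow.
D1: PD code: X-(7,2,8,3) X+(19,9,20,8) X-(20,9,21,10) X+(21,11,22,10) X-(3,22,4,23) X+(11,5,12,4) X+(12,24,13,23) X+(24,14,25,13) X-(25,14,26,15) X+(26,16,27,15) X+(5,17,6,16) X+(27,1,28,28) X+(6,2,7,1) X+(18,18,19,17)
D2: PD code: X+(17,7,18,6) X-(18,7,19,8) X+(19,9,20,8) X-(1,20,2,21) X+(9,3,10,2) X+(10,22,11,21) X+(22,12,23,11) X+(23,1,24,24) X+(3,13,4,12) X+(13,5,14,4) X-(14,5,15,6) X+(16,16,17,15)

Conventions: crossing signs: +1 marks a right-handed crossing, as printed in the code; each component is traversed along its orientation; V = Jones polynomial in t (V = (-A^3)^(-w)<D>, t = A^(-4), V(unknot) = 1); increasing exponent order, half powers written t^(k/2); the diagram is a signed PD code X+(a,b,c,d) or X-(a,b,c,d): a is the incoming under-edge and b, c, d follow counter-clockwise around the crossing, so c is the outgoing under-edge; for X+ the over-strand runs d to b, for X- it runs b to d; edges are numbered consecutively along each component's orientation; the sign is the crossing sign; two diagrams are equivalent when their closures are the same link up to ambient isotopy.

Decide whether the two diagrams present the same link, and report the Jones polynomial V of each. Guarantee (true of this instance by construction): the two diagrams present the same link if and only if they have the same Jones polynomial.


equivalent: yes
D1 (bracket -A^-6 + A^-2 - A^2 + 2A^6 - A^10 + A^14; 14 crossings at w = +6): V = t - t^2 + 2t^3 - t^4 + t^5 - t^6
V(D2) = t - t^2 + 2t^3 - t^4 + t^5 - t^6  (w +6, c 12, <D> = -A^-6 + A^-2 - A^2 + 2A^6 - A^10 + A^14)
key observation: from 14 to 12 crossings by R-moves: one link, two diagrams


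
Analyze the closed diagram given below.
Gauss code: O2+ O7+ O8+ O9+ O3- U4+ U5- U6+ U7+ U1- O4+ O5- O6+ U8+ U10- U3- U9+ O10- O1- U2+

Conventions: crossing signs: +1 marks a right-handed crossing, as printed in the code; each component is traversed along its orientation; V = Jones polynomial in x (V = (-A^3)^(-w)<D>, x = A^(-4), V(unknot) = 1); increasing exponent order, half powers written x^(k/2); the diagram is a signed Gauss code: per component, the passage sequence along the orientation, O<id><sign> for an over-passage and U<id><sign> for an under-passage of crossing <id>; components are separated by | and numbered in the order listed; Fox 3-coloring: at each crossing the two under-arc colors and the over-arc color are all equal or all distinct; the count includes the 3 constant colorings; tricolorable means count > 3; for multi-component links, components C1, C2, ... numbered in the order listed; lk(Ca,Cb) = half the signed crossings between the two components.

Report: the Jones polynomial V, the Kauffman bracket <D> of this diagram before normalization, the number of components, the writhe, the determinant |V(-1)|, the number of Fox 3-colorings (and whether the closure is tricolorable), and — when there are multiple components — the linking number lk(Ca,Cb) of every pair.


V(x) = 1
bracket: A^6, w = +2
1 component, writhe +2, over 10 crossings
det 1, colorings 3 of 3^10 — not tricolorable
observation: w = +2 (over 10 crossings) is diagram-only; (-A^3)^(-2) removes it from V


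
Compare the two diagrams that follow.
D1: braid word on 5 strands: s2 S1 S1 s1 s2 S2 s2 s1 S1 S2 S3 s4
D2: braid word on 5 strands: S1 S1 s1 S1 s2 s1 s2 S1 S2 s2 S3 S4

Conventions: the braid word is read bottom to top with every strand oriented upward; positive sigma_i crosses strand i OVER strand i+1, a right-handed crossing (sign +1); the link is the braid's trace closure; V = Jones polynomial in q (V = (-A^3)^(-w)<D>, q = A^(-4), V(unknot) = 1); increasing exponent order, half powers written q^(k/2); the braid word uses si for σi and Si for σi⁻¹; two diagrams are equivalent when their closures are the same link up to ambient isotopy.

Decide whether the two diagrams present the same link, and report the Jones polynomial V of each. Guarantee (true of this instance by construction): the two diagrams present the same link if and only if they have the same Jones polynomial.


equivalent: yes
D1 (bracket 1; 12 crossings at w = 0): V = 1
V(D2) = 1  [12 crossings, <D> = A^-6, w = -2]
observation: Markov moves rewrite D1 (12 crossings) into D2 (12)


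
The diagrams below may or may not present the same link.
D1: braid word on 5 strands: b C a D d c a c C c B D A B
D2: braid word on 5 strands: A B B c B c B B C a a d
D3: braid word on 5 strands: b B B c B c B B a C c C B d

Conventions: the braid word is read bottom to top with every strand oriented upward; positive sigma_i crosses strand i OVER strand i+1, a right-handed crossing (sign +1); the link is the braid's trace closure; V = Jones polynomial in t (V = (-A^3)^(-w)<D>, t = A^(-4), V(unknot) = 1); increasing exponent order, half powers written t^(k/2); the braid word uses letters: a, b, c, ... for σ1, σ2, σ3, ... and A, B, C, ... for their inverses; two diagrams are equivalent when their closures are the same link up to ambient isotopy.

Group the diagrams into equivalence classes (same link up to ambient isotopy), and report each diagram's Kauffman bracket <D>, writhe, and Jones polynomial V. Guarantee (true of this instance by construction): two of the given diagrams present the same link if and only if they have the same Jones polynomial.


equivalence classes: {D1} | {D2, D3}
D1 (bracket 1; 14 crossings at w = 0): V = 1
V(D2) = -t^-6 + t^-5 - t^-4 + 2t^-3 - t^-2 + t^-1  (w -2, c 12, <D> = A^-2 - A^2 + 2A^6 - A^10 + A^14 - A^18)
V(D3) = -t^-6 + t^-5 - t^-4 + 2t^-3 - t^-2 + t^-1  [14 crossings, <D> = A^-2 - A^2 + 2A^6 - A^10 + A^14 - A^18, w = -2]
key observation: V(t) takes 2 values over 3 diagrams, fixing the grouping


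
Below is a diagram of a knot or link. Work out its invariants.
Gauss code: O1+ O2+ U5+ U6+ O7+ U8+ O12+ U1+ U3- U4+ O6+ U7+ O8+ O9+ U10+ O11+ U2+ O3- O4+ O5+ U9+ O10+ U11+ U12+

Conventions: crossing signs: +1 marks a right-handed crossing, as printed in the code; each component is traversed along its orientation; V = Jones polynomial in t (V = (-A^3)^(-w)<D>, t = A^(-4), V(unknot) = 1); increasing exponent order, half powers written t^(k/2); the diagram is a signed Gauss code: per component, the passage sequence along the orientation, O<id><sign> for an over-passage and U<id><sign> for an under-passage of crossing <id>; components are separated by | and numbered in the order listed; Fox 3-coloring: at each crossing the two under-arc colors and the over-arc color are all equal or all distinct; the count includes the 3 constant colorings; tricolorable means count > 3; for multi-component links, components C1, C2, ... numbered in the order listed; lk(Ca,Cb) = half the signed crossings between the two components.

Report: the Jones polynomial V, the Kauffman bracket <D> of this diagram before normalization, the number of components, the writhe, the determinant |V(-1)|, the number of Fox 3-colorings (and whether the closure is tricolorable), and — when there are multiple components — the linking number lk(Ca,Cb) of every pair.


Jones polynomial: V(t) = t^4 + t^6 + t^7 - 2t^8 + 2t^9 - 3t^10 + 2t^11 - 2t^12 + t^13
<D> = A^-22 - 2A^-18 + 2A^-14 - 3A^-10 + 2A^-6 - 2A^-2 + A^2 + A^6 + A^14; writhe +10
components 1, writhe +10 (12 crossings)
3-colorings: 3 of 3^12, det 11 — not tricolorable
note: w = +10 (over 12 crossings) is diagram-only; (-A^3)^(-10) removes it from V


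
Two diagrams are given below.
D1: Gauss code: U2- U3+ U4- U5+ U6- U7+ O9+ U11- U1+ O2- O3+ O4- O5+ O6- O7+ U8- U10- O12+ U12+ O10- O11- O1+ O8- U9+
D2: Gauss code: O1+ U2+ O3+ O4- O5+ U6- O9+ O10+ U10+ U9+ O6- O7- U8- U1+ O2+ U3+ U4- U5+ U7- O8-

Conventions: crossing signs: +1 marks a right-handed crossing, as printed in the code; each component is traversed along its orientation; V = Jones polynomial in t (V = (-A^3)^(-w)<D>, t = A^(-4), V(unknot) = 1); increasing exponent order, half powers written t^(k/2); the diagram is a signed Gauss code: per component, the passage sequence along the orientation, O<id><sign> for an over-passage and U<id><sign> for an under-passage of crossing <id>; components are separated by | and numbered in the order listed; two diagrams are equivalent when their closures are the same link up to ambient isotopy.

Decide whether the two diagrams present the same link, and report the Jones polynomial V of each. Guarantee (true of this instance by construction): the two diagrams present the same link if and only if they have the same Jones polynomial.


same link: yes
V(D1) = 1  [12 crossings, <D> = 1, w = 0]
D2 (bracket A^6; 10 crossings at w = +2): V = 1
note: all 2 diagrams share one V(t), hence one class


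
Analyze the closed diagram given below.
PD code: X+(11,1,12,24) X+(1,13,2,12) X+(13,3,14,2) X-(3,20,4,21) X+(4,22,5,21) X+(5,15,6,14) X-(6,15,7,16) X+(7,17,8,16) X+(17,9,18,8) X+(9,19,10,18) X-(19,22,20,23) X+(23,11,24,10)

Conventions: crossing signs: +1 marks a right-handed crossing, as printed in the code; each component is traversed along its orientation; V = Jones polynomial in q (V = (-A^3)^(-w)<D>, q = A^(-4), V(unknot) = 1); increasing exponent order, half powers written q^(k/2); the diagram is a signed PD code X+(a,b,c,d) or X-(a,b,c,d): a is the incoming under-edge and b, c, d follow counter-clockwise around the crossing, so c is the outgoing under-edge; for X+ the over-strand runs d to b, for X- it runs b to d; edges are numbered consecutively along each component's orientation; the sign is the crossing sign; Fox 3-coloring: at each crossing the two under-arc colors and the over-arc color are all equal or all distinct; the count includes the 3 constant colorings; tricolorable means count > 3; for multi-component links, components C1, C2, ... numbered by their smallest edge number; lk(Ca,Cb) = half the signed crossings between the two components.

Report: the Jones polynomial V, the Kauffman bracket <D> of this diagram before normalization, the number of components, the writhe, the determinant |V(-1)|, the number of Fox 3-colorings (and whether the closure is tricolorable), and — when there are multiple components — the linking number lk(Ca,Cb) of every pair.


Jones polynomial: V(q) = q^3 + q^5 - q^6 + q^7 - q^8 + q^9 - q^10
<D> = -A^-22 + A^-18 - A^-14 + A^-10 - A^-6 + A^-2 + A^6; writhe +6
components 1, writhe +6 (12 crossings)
3-colorings: 3 of 3^12, det 7 — not tricolorable
note: det 7 = |V(-1)|; not divisible by 3, so not tricolorable


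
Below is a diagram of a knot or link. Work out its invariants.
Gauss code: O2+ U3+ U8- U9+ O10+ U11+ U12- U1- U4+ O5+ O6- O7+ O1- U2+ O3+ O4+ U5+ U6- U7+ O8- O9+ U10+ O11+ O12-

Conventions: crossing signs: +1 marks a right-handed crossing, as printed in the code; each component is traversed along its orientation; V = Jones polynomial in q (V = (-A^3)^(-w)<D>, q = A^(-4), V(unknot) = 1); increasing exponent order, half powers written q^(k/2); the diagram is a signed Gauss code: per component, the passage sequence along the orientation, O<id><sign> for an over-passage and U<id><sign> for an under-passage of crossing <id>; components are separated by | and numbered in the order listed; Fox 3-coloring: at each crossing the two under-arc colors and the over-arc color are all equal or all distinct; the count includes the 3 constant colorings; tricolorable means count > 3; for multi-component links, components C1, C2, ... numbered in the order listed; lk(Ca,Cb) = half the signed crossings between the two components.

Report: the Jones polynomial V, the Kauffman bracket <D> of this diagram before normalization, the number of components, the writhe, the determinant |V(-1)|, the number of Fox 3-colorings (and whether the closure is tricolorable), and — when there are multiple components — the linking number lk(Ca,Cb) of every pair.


V(q) = q - q^2 + 2q^3 - q^4 + q^5 - q^6
bracket: -A^-12 + A^-8 - A^-4 + 2 - A^4 + A^8, w = +4
1 component, writhe +4, over 12 crossings
det 7, colorings 3 of 3^12 — not tricolorable
observation: V spans 5 powers of q: at least 5 crossings in any diagram


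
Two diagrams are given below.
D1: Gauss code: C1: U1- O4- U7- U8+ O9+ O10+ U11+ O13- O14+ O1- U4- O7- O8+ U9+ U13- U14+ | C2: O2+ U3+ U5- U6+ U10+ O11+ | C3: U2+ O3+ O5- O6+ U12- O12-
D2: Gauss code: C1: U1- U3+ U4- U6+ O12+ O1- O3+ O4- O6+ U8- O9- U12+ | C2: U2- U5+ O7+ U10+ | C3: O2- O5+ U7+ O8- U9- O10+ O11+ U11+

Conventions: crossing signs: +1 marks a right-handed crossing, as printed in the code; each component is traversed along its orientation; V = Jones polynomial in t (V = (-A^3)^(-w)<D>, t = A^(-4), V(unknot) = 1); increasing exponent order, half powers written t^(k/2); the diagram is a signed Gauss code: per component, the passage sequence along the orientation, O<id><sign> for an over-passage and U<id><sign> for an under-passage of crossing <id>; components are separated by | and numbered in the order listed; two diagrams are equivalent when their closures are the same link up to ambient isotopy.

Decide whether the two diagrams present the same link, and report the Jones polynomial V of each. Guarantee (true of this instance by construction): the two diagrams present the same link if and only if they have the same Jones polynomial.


equivalent: no
D1 (bracket A^-14 + 2A^-6 + A^2; 14 crossings at w = +2): V = t + 2t^3 + t^5
D2 (bracket A^-2 + 2A^6 + A^14; 12 crossings at w = +2): V = t^-2 + 2 + t^2
key observation: comparing 2 Jones polynomials yields 2 groups


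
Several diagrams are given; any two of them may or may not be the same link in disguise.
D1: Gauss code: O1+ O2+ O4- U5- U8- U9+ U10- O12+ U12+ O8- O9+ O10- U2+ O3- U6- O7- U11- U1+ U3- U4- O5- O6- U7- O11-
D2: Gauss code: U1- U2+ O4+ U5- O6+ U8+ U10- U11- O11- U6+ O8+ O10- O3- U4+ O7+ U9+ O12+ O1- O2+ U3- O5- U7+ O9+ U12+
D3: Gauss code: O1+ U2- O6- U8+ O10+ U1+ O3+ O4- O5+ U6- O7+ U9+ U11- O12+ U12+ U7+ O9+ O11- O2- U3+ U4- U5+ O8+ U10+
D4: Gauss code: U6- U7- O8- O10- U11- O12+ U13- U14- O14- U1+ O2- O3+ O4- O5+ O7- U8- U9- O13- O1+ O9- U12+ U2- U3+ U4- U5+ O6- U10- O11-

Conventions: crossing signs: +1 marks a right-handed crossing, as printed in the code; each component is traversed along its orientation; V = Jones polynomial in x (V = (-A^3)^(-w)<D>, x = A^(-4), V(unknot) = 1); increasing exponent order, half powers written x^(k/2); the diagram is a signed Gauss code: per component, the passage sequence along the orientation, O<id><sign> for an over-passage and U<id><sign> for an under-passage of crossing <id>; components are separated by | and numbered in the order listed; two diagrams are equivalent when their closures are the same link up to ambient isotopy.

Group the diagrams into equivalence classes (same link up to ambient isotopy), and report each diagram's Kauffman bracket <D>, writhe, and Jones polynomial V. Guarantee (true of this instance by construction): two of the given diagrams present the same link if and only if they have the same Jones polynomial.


classes: {D1, D4} | {D2, D3}
V(D1) = -x^-6 + x^-5 - x^-4 + 2x^-3 - x^-2 + x^-1  [12 crossings, <D> = A^-8 - A^-4 + 2 - A^4 + A^8 - A^12, w = -4]
V(D2) = x^-1 - 1 + 2x - 2x^2 + 2x^3 - 2x^4 + x^5  (w +2, c 12, <D> = A^-14 - 2A^-10 + 2A^-6 - 2A^-2 + 2A^2 - A^6 + A^10)
V(D3) = x^-1 - 1 + 2x - 2x^2 + 2x^3 - 2x^4 + x^5  [12 crossings, <D> = A^-8 - 2A^-4 + 2 - 2A^4 + 2A^8 - A^12 + A^16, w = +4]
D4 (bracket A^-14 - A^-10 + 2A^-6 - A^-2 + A^2 - A^6; 14 crossings at w = -6): V = -x^-6 + x^-5 - x^-4 + 2x^-3 - x^-2 + x^-1
insight: 2 classes among 4 diagrams; unequal V(x) rules out equality


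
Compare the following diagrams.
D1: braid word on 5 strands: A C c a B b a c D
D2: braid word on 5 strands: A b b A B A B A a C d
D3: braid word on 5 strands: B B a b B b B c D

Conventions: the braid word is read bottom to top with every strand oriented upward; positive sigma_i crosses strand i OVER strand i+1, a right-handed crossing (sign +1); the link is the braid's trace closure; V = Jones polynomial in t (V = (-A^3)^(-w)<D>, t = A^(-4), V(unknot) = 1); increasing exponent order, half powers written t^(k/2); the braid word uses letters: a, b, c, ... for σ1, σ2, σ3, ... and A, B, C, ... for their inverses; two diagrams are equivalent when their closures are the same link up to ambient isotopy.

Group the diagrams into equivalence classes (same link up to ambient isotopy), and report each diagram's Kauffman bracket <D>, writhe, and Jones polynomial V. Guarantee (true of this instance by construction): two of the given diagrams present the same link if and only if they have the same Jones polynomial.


equivalence classes: {D1} | {D2} | {D3}
D1 (bracket A + A^5; 9 crossings at w = +1): V = -t^(-1/2) - t^(1/2)
V(D2) = -t^(-9/2) - t^(-5/2) + t^(-3/2) - t^(-1/2)  [11 crossings, <D> = A^-7 - A^-3 + A + A^9, w = -3]
V(D3) = -t^(-5/2) - t^(-1/2)  (w -1, c 9, <D> = A^-1 + A^7)
observation: 3 classes among 3 diagrams; unequal V(t) rules out equality


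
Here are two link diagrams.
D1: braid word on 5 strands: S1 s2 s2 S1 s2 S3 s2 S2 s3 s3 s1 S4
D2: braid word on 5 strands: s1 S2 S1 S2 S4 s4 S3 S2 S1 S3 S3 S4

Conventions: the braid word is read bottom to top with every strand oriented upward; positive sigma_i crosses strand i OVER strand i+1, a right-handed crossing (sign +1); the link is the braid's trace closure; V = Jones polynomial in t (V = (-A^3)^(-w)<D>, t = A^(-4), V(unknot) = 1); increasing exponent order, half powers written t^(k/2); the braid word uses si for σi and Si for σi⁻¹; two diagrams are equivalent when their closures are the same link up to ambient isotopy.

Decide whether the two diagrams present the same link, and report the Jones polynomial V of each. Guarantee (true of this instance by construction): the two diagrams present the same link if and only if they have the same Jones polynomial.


equivalent: no
D1 (bracket -A^-10 + A^-6 + A^2; 12 crossings at w = +2): V = t + t^3 - t^4
V(D2) = -t^-7 + t^-6 - t^-5 + t^-4 + t^-2  (w -8, c 12, <D> = A^-16 + A^-8 - A^-4 + 1 - A^4)
key observation: 2 classes among 2 diagrams; unequal V(t) rules out equality


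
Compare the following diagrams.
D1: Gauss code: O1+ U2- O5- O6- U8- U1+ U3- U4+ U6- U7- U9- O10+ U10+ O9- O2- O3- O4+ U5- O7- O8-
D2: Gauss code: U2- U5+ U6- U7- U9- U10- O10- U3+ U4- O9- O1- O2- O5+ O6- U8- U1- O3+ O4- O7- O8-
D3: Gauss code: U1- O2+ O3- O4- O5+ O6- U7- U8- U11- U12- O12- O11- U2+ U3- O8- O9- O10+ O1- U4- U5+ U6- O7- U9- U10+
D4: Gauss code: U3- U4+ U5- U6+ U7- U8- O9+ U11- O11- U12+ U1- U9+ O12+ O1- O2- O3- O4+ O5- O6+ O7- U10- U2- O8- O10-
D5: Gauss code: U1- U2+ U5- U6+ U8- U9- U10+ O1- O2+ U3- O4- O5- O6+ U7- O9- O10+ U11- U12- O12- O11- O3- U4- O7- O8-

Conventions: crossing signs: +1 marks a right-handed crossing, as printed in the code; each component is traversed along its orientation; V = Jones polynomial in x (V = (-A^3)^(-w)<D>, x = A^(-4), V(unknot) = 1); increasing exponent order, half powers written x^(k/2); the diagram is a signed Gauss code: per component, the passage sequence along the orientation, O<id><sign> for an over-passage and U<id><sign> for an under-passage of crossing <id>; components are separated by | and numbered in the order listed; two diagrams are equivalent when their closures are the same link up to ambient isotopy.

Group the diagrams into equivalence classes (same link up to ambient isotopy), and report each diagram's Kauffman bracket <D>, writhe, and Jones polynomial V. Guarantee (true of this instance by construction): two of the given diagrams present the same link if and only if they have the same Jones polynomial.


equivalence classes: {D1, D2, D3, D4, D5}
D1 (bracket A^-8 + 1 - A^4; 10 crossings at w = -4): V = -x^-4 + x^-3 + x^-1
V(D2) = -x^-4 + x^-3 + x^-1  [10 crossings, <D> = A^-14 + A^-6 - A^-2, w = -6]
V(D3) = -x^-4 + x^-3 + x^-1  (w -6, c 12, <D> = A^-14 + A^-6 - A^-2)
V(D4) = -x^-4 + x^-3 + x^-1  [12 crossings, <D> = A^-8 + 1 - A^4, w = -4]
D5 (bracket A^-14 + A^-6 - A^-2; 12 crossings at w = -6): V = -x^-4 + x^-3 + x^-1
key observation: one V(x) for all 5 diagrams — one class (guaranteed)


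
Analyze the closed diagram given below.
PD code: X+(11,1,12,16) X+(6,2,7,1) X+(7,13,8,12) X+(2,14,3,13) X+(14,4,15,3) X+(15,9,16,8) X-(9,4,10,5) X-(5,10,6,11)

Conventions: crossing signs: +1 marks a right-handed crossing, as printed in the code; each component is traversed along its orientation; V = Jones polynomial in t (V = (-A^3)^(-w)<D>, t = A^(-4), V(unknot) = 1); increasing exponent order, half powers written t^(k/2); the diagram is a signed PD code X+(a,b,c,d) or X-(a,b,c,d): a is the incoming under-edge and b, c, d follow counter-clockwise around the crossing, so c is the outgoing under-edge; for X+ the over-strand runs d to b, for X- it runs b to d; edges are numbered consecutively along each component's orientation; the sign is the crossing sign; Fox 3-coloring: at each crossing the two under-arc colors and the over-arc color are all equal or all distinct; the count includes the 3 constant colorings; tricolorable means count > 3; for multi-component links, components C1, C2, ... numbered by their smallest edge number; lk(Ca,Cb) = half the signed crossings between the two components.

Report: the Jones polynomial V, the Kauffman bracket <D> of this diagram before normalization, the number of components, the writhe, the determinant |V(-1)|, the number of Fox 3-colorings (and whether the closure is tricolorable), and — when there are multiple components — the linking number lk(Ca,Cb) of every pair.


V(t) = t - t^2 + 2t^3 - t^4 + t^5 - t^6
bracket: -A^-12 + A^-8 - A^-4 + 2 - A^4 + A^8, w = +4
1 component, writhe +4, over 8 crossings
det 7, colorings 3 of 3^8 — not tricolorable
observation: w = +4 (over 8 crossings) is diagram-only; (-A^3)^(-4) removes it from V


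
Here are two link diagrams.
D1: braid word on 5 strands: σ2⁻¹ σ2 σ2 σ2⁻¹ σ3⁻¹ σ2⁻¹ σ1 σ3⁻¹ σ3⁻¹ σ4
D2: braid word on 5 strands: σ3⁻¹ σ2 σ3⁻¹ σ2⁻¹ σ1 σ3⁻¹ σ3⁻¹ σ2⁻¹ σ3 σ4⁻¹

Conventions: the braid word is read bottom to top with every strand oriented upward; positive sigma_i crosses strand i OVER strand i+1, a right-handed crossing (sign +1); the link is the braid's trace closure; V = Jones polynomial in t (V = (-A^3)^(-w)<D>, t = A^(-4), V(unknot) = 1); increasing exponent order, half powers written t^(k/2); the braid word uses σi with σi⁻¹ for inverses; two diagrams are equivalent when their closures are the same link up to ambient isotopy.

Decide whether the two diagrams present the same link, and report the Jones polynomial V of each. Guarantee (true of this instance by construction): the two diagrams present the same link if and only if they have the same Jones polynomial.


equivalent: yes
V(D1) = -t^-4 + t^-3 + t^-1  (w -2, c 10, <D> = A^-2 + A^6 - A^10)
V(D2) = -t^-4 + t^-3 + t^-1  (w -4, c 10, <D> = A^-8 + 1 - A^4)
why: all 2 diagrams share one V(t), hence one class


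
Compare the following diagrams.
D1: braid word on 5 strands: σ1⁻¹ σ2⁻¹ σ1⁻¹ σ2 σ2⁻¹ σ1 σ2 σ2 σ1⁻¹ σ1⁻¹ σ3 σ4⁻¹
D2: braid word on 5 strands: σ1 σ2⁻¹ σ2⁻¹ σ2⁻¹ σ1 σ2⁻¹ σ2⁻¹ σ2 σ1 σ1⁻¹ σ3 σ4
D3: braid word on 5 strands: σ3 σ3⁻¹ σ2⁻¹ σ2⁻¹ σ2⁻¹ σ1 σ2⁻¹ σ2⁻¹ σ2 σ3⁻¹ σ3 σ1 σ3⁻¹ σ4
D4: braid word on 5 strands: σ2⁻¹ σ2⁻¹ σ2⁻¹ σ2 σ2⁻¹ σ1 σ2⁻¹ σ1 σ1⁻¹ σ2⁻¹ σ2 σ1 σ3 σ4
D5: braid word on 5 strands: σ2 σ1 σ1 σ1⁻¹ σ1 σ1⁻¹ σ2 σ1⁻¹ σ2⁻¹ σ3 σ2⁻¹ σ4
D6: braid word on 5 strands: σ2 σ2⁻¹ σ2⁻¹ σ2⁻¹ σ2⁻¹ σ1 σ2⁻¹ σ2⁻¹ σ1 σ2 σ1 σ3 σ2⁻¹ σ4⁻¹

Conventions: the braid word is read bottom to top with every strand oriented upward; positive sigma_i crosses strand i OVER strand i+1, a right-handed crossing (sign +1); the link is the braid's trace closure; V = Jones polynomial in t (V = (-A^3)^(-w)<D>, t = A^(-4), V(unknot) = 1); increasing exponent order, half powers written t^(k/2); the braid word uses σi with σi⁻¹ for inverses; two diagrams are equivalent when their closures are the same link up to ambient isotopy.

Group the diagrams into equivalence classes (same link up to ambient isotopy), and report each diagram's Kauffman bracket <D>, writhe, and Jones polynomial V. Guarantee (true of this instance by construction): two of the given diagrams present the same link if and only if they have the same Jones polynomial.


equivalence classes: {D1} | {D2, D3, D4, D6} | {D5}
D1 (bracket A^-2 + A^6 - A^10; 12 crossings at w = -2): V = -t^-4 + t^-3 + t^-1
D2 (bracket A^-4 - 1 + 2A^4 - 2A^8 + 2A^12 - 2A^16 + A^20; 12 crossings at w = 0): V = t^-5 - 2t^-4 + 2t^-3 - 2t^-2 + 2t^-1 - 1 + t
D3 (bracket A^-10 - A^-6 + 2A^-2 - 2A^2 + 2A^6 - 2A^10 + A^14; 14 crossings at w = -2): V = t^-5 - 2t^-4 + 2t^-3 - 2t^-2 + 2t^-1 - 1 + t
D4 (bracket A^-4 - 1 + 2A^4 - 2A^8 + 2A^12 - 2A^16 + A^20; 14 crossings at w = 0): V = t^-5 - 2t^-4 + 2t^-3 - 2t^-2 + 2t^-1 - 1 + t
D5 (bracket A^6; 12 crossings at w = +2): V = 1
D6 (bracket A^-10 - A^-6 + 2A^-2 - 2A^2 + 2A^6 - 2A^10 + A^14; 14 crossings at w = -2): V = t^-5 - 2t^-4 + 2t^-3 - 2t^-2 + 2t^-1 - 1 + t
key observation: comparing 6 Jones polynomials yields 3 groups


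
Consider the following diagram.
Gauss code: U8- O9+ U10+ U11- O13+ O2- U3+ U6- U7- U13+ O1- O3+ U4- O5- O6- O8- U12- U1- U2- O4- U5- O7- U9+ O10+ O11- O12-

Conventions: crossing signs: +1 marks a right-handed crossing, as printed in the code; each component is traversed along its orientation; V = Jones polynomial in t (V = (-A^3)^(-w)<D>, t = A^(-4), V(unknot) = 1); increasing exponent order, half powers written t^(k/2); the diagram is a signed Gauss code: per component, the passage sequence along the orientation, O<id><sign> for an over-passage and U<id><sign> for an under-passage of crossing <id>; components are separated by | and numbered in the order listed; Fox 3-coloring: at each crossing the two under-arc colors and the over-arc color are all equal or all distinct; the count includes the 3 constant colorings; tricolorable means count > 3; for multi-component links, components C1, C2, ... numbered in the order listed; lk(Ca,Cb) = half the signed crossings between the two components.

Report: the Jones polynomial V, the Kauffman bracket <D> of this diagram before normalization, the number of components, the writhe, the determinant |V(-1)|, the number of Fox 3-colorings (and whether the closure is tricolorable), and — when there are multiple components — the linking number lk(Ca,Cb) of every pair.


Jones polynomial: V(t) = -t^-8 + t^-7 - 2t^-6 + 3t^-5 - 2t^-4 + 3t^-3 - 2t^-2 + t^-1
<D> = -A^-11 + 2A^-7 - 3A^-3 + 2A - 3A^5 + 2A^9 - A^13 + A^17; writhe -5
components 1, writhe -5 (13 crossings)
3-colorings: 9 of 3^13, det 15 — tricolorable
note: the span of V is 7, forcing >= 7 crossings in any diagram


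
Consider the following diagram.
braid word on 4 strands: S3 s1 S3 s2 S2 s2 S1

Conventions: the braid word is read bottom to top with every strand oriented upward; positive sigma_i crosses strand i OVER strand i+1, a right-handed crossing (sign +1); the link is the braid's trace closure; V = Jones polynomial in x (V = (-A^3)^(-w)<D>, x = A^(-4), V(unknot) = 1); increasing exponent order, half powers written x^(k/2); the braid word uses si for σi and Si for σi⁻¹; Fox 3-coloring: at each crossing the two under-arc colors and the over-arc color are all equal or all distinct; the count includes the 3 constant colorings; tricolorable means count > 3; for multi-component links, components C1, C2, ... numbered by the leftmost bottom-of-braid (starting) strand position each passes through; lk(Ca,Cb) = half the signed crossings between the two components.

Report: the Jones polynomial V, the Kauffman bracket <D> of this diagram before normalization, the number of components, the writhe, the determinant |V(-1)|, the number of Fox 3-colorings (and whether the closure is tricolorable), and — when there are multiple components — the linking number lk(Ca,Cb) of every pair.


V(x) = x^-3 + x^-2 + x^-1 + 1
bracket: -A^-3 - A - A^5 - A^9, w = -1
3 components, writhe -1, over 7 crossings
lk(C1,C2) = 0
linking number lk(C1,C3) = -1
lk(C2,C3): 0
det 0, colorings 9 of 3^7 — tricolorable
observation: |V(-1)| = 0: so tricolorable, since 3 divides 0


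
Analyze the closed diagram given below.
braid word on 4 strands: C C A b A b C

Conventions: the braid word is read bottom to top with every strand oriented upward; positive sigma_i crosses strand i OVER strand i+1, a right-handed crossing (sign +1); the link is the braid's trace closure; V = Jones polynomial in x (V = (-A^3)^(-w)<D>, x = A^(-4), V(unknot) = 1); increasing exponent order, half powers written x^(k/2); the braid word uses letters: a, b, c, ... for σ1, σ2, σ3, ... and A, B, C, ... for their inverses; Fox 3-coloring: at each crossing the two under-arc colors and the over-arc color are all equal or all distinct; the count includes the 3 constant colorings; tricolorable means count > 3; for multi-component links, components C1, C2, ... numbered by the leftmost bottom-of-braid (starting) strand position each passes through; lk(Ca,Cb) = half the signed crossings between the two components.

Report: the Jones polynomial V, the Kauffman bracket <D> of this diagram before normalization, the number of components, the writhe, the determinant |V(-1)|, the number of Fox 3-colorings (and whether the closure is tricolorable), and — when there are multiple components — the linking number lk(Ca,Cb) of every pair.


V = -x^-6 + 2x^-5 - 2x^-4 + 3x^-3 - 3x^-2 + 2x^-1 - 1 + x
<D> = -A^-13 + A^-9 - 2A^-5 + 3A^-1 - 3A^3 + 2A^7 - 2A^11 + A^15 (w = -3)
1 component over 7 crossings, w = -3
9 Fox colorings among 3^7, |V(-1)| = 15: tricolorable
why: the span of V is 7, forcing >= 7 crossings in any diagram


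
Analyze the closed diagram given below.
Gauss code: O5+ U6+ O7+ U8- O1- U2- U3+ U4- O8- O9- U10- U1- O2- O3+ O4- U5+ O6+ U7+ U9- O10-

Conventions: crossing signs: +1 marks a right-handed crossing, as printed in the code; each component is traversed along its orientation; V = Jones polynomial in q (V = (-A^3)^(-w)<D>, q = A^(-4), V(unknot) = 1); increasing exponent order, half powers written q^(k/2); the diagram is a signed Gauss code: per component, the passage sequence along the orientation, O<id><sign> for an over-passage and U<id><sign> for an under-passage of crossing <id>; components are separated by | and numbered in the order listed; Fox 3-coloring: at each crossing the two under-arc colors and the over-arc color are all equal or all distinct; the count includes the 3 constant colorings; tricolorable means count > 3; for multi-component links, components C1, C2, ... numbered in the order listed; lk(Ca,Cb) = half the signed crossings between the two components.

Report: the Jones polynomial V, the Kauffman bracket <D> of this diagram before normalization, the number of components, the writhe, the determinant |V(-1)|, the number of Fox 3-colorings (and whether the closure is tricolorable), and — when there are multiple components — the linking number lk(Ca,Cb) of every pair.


V = -q^-5 + q^-4 - q^-3 + 2q^-2 - q^-1 + 2 - q
<D> = -A^-10 + 2A^-6 - A^-2 + 2A^2 - A^6 + A^10 - A^14 (w = -2)
1 component over 10 crossings, w = -2
9 Fox colorings among 3^10, |V(-1)| = 9: tricolorable
why: w = -2 shifts under R1 moves; the (-A^3)^(2) factor cancels that in V


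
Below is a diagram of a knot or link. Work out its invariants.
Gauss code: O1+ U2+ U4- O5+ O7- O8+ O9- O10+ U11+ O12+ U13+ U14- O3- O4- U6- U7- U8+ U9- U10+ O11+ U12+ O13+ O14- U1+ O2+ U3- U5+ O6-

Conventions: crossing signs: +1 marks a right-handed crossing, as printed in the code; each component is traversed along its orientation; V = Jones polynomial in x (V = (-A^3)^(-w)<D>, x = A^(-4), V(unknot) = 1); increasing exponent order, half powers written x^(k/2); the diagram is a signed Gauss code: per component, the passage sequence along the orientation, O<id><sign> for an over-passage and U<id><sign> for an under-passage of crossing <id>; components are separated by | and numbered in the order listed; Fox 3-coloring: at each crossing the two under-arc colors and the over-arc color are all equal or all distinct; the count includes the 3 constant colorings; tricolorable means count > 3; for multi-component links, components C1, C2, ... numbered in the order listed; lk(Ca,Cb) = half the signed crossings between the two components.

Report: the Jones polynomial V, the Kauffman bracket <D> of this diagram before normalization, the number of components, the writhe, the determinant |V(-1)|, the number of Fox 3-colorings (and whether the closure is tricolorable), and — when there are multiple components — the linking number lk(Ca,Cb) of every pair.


Jones polynomial: V(x) = x^-1 - 1 + 2x - 2x^2 + 2x^3 - 2x^4 + x^5
<D> = A^-14 - 2A^-10 + 2A^-6 - 2A^-2 + 2A^2 - A^6 + A^10; writhe +2
components 1, writhe +2 (14 crossings)
3-colorings: 3 of 3^14, det 11 — not tricolorable
note: w = +2 (over 14 crossings) is diagram-only; (-A^3)^(-2) removes it from V


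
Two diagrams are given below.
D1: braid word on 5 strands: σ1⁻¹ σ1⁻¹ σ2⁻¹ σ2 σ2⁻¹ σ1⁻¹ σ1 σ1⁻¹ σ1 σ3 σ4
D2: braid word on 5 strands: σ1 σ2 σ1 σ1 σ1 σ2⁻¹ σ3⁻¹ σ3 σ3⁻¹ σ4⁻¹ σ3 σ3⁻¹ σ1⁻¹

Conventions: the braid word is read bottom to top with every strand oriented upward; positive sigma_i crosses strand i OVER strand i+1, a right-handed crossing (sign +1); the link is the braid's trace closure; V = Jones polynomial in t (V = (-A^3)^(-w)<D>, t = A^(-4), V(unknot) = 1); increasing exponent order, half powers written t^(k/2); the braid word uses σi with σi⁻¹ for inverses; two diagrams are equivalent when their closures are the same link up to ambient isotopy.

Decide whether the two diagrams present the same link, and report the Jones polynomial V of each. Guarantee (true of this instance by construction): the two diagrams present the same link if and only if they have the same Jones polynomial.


equivalent: no
D1 (bracket A^-1 + A^7; 11 crossings at w = -1): V = -t^(-5/2) - t^(-1/2)
D2 (bracket -A^-15 + A^-7 + A^-3 + A; 13 crossings at w = +1): V = -t^(1/2) - t^(3/2) - t^(5/2) + t^(9/2)
key observation: comparing 2 Jones polynomials yields 2 groups


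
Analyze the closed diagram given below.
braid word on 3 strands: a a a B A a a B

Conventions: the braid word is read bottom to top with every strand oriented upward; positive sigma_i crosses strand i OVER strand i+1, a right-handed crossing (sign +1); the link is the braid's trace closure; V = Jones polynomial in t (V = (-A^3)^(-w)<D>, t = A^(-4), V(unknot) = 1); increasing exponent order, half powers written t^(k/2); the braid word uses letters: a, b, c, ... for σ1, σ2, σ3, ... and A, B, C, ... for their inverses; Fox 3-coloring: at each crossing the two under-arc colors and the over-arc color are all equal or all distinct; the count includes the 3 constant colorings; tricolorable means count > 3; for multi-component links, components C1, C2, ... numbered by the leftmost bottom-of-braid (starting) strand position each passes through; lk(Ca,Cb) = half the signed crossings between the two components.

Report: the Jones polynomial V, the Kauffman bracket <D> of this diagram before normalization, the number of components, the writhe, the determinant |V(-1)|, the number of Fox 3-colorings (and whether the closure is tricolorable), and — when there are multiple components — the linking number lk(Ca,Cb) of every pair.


V(t) = t^-1 - 1 + 2t - 2t^2 + 2t^3 - 2t^4 + t^5
bracket: A^-14 - 2A^-10 + 2A^-6 - 2A^-2 + 2A^2 - A^6 + A^10, w = +2
1 component, writhe +2, over 8 crossings
det 11, colorings 3 of 3^8 — not tricolorable
observation: the span of V is 6, forcing >= 6 crossings in any diagram


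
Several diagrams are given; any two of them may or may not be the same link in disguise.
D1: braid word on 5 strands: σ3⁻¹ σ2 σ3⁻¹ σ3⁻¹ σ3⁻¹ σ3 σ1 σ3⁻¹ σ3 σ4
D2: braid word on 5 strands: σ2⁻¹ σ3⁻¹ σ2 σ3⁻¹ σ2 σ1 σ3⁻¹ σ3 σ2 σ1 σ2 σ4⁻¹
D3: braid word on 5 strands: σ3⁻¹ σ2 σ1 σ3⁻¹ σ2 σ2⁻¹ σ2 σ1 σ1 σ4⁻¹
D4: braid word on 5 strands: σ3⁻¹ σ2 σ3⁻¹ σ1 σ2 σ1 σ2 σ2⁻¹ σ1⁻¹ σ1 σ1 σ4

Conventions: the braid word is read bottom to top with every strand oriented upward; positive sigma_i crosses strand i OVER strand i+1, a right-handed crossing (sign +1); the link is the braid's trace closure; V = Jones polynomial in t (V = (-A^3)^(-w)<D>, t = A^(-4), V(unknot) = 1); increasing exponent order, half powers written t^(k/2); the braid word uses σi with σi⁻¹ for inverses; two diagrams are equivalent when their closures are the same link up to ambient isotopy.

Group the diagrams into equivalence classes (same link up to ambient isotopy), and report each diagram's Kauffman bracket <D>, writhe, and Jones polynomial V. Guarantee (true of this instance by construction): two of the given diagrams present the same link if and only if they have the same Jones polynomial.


grouping into links: {D1} | {D2, D3, D4}
V(D1) = -t^-4 + t^-3 + t^-1  (w 0, c 10, <D> = A^4 + A^12 - A^16)
V(D2) = t^-1 - 1 + 2t - 2t^2 + 2t^3 - 2t^4 + t^5  [12 crossings, <D> = A^-14 - 2A^-10 + 2A^-6 - 2A^-2 + 2A^2 - A^6 + A^10, w = +2]
V(D3) = t^-1 - 1 + 2t - 2t^2 + 2t^3 - 2t^4 + t^5  (w +2, c 10, <D> = A^-14 - 2A^-10 + 2A^-6 - 2A^-2 + 2A^2 - A^6 + A^10)
V(D4) = t^-1 - 1 + 2t - 2t^2 + 2t^3 - 2t^4 + t^5  [12 crossings, <D> = A^-8 - 2A^-4 + 2 - 2A^4 + 2A^8 - A^12 + A^16, w = +4]
why: 2 values of V(t) split the 4 diagrams


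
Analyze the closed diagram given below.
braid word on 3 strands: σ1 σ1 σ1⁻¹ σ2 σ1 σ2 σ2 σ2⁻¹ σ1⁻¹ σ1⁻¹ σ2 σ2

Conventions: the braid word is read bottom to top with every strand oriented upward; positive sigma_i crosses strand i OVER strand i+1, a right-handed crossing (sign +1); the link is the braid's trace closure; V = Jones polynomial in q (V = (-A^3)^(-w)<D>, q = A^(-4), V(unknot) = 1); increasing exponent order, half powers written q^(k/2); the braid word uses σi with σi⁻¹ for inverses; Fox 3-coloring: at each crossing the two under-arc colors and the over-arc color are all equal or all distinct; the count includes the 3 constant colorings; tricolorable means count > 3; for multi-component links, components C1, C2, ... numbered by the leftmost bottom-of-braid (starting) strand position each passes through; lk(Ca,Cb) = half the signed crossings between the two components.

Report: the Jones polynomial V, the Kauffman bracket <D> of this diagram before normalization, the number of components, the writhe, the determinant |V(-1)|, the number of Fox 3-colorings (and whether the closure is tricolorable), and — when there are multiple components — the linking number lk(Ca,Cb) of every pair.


V(q) = q - q^2 + 2q^3 - q^4 + q^5 - q^6
bracket: -A^-12 + A^-8 - A^-4 + 2 - A^4 + A^8, w = +4
1 component, writhe +4, over 12 crossings
det 7, colorings 3 of 3^12 — not tricolorable
observation: inverse pairs cancel, leaving σ1 σ2 σ1 σ2 σ1⁻¹ σ1⁻¹ σ2 σ2
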